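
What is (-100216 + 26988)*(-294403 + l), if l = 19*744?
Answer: 20523391876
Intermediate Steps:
l = 14136
(-100216 + 26988)*(-294403 + l) = (-100216 + 26988)*(-294403 + 14136) = -73228*(-280267) = 20523391876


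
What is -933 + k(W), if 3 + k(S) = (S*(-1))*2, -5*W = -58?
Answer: -4796/5 ≈ -959.20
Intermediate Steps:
W = 58/5 (W = -⅕*(-58) = 58/5 ≈ 11.600)
k(S) = -3 - 2*S (k(S) = -3 + (S*(-1))*2 = -3 - S*2 = -3 - 2*S)
-933 + k(W) = -933 + (-3 - 2*58/5) = -933 + (-3 - 116/5) = -933 - 131/5 = -4796/5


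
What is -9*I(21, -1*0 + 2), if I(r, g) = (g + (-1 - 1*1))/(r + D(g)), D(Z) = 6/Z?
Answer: 0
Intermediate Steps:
I(r, g) = (-2 + g)/(r + 6/g) (I(r, g) = (g + (-1 - 1*1))/(r + 6/g) = (g + (-1 - 1))/(r + 6/g) = (g - 2)/(r + 6/g) = (-2 + g)/(r + 6/g))
-9*I(21, -1*0 + 2) = -9*(-1*0 + 2)*(-2 + (-1*0 + 2))/(6 + (-1*0 + 2)*21) = -9*(0 + 2)*(-2 + (0 + 2))/(6 + (0 + 2)*21) = -18*(-2 + 2)/(6 + 2*21) = -18*0/(6 + 42) = -18*0/48 = -9*0 = 0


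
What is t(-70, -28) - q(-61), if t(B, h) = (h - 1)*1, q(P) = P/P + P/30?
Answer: -839/30 ≈ -27.967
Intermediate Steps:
q(P) = 1 + P/30 (q(P) = 1 + P*(1/30) = 1 + P/30)
t(B, h) = -1 + h (t(B, h) = (-1 + h)*1 = -1 + h)
t(-70, -28) - q(-61) = (-1 - 28) - (1 + (1/30)*(-61)) = -29 - (1 - 61/30) = -29 - 1*(-31/30) = -29 + 31/30 = -839/30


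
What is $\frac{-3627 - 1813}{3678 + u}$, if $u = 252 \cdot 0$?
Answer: $- \frac{2720}{1839} \approx -1.4791$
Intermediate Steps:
$u = 0$
$\frac{-3627 - 1813}{3678 + u} = \frac{-3627 - 1813}{3678 + 0} = - \frac{5440}{3678} = \left(-5440\right) \frac{1}{3678} = - \frac{2720}{1839}$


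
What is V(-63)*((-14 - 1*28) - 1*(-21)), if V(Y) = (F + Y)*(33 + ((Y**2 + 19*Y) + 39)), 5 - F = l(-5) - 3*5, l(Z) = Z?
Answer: 2269512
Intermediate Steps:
F = 25 (F = 5 - (-5 - 3*5) = 5 - (-5 - 15) = 5 - 1*(-20) = 5 + 20 = 25)
V(Y) = (25 + Y)*(72 + Y**2 + 19*Y) (V(Y) = (25 + Y)*(33 + ((Y**2 + 19*Y) + 39)) = (25 + Y)*(33 + (39 + Y**2 + 19*Y)) = (25 + Y)*(72 + Y**2 + 19*Y))
V(-63)*((-14 - 1*28) - 1*(-21)) = (1800 + (-63)**3 + 44*(-63)**2 + 547*(-63))*((-14 - 1*28) - 1*(-21)) = (1800 - 250047 + 44*3969 - 34461)*((-14 - 28) + 21) = (1800 - 250047 + 174636 - 34461)*(-42 + 21) = -108072*(-21) = 2269512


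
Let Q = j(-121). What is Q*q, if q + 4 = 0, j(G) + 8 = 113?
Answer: -420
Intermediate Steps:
j(G) = 105 (j(G) = -8 + 113 = 105)
Q = 105
q = -4 (q = -4 + 0 = -4)
Q*q = 105*(-4) = -420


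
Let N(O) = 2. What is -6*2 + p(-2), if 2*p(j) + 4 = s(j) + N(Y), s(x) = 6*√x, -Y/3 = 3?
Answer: -13 + 3*I*√2 ≈ -13.0 + 4.2426*I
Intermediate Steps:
Y = -9 (Y = -3*3 = -9)
p(j) = -1 + 3*√j (p(j) = -2 + (6*√j + 2)/2 = -2 + (2 + 6*√j)/2 = -2 + (1 + 3*√j) = -1 + 3*√j)
-6*2 + p(-2) = -6*2 + (-1 + 3*√(-2)) = -12 + (-1 + 3*(I*√2)) = -12 + (-1 + 3*I*√2) = -13 + 3*I*√2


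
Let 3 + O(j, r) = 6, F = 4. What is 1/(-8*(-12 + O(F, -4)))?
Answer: 1/72 ≈ 0.013889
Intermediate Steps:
O(j, r) = 3 (O(j, r) = -3 + 6 = 3)
1/(-8*(-12 + O(F, -4))) = 1/(-8*(-12 + 3)) = 1/(-8*(-9)) = 1/72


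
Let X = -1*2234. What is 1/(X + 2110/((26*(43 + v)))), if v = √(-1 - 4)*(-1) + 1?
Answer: -732213326/1634417553669 - 13715*I*√5/1634417553669 ≈ -0.000448 - 1.8764e-8*I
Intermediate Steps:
v = 1 - I*√5 (v = √(-5)*(-1) + 1 = (I*√5)*(-1) + 1 = -I*√5 + 1 = 1 - I*√5 ≈ 1.0 - 2.2361*I)
X = -2234
1/(X + 2110/((26*(43 + v)))) = 1/(-2234 + 2110/((26*(43 + (1 - I*√5))))) = 1/(-2234 + 2110/((26*(44 - I*√5)))) = 1/(-2234 + 2110/(1144 - 26*I*√5))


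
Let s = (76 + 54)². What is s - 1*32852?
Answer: -15952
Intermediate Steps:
s = 16900 (s = 130² = 16900)
s - 1*32852 = 16900 - 1*32852 = 16900 - 32852 = -15952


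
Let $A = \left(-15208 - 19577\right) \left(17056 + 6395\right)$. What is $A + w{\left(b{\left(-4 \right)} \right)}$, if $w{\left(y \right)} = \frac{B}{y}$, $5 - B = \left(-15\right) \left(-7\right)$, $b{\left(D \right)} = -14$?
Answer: $- \frac{5710201195}{7} \approx -8.1574 \cdot 10^{8}$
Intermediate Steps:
$B = -100$ ($B = 5 - \left(-15\right) \left(-7\right) = 5 - 105 = -100$)
$w{\left(y \right)} = - \frac{100}{y}$
$A = -815743035$ ($A = \left(-34785\right) 23451 = -815743035$)
$A + w{\left(b{\left(-4 \right)} \right)} = -815743035 - \frac{100}{-14} = -815743035 - - \frac{50}{7} = -815743035 + \frac{50}{7} = - \frac{5710201195}{7}$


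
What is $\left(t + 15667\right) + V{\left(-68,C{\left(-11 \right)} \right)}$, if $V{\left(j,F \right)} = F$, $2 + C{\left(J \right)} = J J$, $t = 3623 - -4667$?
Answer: $24076$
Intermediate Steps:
$t = 8290$ ($t = 3623 + 4667 = 8290$)
$C{\left(J \right)} = -2 + J^{2}$ ($C{\left(J \right)} = -2 + J J = -2 + J^{2}$)
$\left(t + 15667\right) + V{\left(-68,C{\left(-11 \right)} \right)} = \left(8290 + 15667\right) - \left(2 - \left(-11\right)^{2}\right) = 23957 + \left(-2 + 121\right) = 23957 + 119 = 24076$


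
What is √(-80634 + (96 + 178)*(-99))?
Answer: 4*I*√6735 ≈ 328.27*I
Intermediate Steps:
√(-80634 + (96 + 178)*(-99)) = √(-80634 + 274*(-99)) = √(-80634 - 27126) = √(-107760) = 4*I*√6735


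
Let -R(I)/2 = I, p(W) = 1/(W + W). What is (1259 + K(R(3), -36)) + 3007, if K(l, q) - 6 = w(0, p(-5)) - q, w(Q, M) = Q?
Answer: 4308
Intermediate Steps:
p(W) = 1/(2*W)
R(I) = -2*I
K(l, q) = 6 - q (K(l, q) = 6 + (0 - q) = 6 - q)
(1259 + K(R(3), -36)) + 3007 = (1259 + (6 - 1*(-36))) + 3007 = (1259 + (6 + 36)) + 3007 = (1259 + 42) + 3007 = 1301 + 3007 = 4308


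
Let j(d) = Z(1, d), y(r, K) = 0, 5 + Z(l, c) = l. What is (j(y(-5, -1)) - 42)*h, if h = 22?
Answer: -1012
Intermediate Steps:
Z(l, c) = -5 + l
j(d) = -4 (j(d) = -5 + 1 = -4)
(j(y(-5, -1)) - 42)*h = (-4 - 42)*22 = -46*22 = -1012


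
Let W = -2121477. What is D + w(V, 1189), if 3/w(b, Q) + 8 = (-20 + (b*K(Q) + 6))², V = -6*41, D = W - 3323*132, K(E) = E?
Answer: -219045649328456325/85560930056 ≈ -2.5601e+6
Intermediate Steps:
D = -2560113 (D = -2121477 - 3323*132 = -2121477 - 438636 = -2560113)
V = -246
w(b, Q) = 3/(-8 + (-14 + Q*b)²) (w(b, Q) = 3/(-8 + (-20 + (b*Q + 6))²) = 3/(-8 + (-20 + (Q*b + 6))²) = 3/(-8 + (-20 + (6 + Q*b))²) = 3/(-8 + (-14 + Q*b)²))
D + w(V, 1189) = -2560113 + 3/(-8 + (-14 + 1189*(-246))²) = -2560113 + 3/(-8 + (-14 - 292494)²) = -2560113 + 3/(-8 + (-292508)²) = -2560113 + 3/(-8 + 85560930064) = -2560113 + 3/85560930056 = -219045649328456325/85560930056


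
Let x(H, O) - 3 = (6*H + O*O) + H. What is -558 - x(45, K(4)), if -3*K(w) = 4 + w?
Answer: -7948/9 ≈ -883.11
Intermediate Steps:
K(w) = -4/3 - w/3 (K(w) = -(4 + w)/3 = -4/3 - w/3)
x(H, O) = 3 + O² + 7*H (x(H, O) = 3 + ((6*H + O*O) + H) = 3 + ((6*H + O²) + H) = 3 + ((O² + 6*H) + H) = 3 + (O² + 7*H) = 3 + O² + 7*H)
-558 - x(45, K(4)) = -558 - (3 + (-4/3 - ⅓*4)² + 7*45) = -558 - (3 + (-4/3 - 4/3)² + 315) = -558 - (3 + (-8/3)² + 315) = -558 - (3 + 64/9 + 315) = -558 - 1*2926/9 = -558 - 2926/9 = -7948/9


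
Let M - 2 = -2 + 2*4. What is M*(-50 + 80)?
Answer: 240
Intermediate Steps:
M = 8 (M = 2 + (-2 + 2*4) = 2 + (-2 + 8) = 2 + 6 = 8)
M*(-50 + 80) = 8*(-50 + 80) = 8*30 = 240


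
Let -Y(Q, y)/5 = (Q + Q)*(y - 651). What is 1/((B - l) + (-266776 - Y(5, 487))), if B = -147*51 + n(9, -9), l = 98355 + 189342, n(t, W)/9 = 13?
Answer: -1/570053 ≈ -1.7542e-6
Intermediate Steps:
n(t, W) = 117 (n(t, W) = 9*13 = 117)
Y(Q, y) = -10*Q*(-651 + y) (Y(Q, y) = -5*(Q + Q)*(y - 651) = -5*2*Q*(-651 + y) = -10*Q*(-651 + y))
l = 287697
B = -7380 (B = -147*51 + 117 = -7497 + 117 = -7380)
1/((B - l) + (-266776 - Y(5, 487))) = 1/((-7380 - 1*287697) + (-266776 - 10*5*(651 - 1*487))) = 1/((-7380 - 287697) + (-266776 - 10*5*(651 - 487))) = 1/(-295077 + (-266776 - 10*5*164)) = 1/(-295077 + (-266776 - 1*8200)) = 1/(-295077 + (-266776 - 8200)) = 1/(-295077 - 274976) = 1/(-570053) = -1/570053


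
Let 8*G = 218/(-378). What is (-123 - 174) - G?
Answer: -448955/1512 ≈ -296.93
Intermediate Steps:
G = -109/1512 (G = (218/(-378))/8 = (218*(-1/378))/8 = (⅛)*(-109/189) = -109/1512 ≈ -0.072090)
(-123 - 174) - G = (-123 - 174) - 1*(-109/1512) = -297 + 109/1512 = -448955/1512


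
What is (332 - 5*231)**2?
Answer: 677329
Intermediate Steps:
(332 - 5*231)**2 = (332 - 1155)**2 = (-823)**2 = 677329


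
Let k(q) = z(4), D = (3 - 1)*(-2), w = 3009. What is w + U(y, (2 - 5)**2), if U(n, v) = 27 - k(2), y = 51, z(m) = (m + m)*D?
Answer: 3068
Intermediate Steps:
D = -4 (D = 2*(-2) = -4)
z(m) = -8*m (z(m) = (m + m)*(-4) = (2*m)*(-4) = -8*m)
k(q) = -32 (k(q) = -8*4 = -32)
U(n, v) = 59 (U(n, v) = 27 - 1*(-32) = 27 + 32 = 59)
w + U(y, (2 - 5)**2) = 3009 + 59 = 3068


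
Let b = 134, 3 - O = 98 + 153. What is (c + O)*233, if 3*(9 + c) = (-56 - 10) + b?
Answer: -163799/3 ≈ -54600.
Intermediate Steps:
O = -248 (O = 3 - (98 + 153) = 3 - 1*251 = 3 - 251 = -248)
c = 41/3 (c = -9 + ((-56 - 10) + 134)/3 = -9 + (-66 + 134)/3 = -9 + (⅓)*68 = -9 + 68/3 = 41/3 ≈ 13.667)
(c + O)*233 = (41/3 - 248)*233 = -703/3*233 = -163799/3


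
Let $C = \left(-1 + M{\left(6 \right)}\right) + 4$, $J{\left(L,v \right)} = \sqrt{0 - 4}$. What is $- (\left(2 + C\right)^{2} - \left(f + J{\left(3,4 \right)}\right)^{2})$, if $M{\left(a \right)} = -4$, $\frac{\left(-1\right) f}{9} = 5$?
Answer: $2020 - 180 i \approx 2020.0 - 180.0 i$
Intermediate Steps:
$f = -45$ ($f = \left(-9\right) 5 = -45$)
$J{\left(L,v \right)} = 2 i$ ($J{\left(L,v \right)} = \sqrt{-4} = 2 i$)
$C = -1$ ($C = \left(-1 - 4\right) + 4 = -5 + 4 = -1$)
$- (\left(2 + C\right)^{2} - \left(f + J{\left(3,4 \right)}\right)^{2}) = - (\left(2 - 1\right)^{2} - \left(-45 + 2 i\right)^{2}) = - (1^{2} - \left(-45 + 2 i\right)^{2}) = - (1 - \left(-45 + 2 i\right)^{2}) = -1 + \left(-45 + 2 i\right)^{2}$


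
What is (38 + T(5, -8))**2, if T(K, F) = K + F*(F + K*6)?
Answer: 17689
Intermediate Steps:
T(K, F) = K + F*(F + 6*K)
(38 + T(5, -8))**2 = (38 + (5 + (-8)**2 + 6*(-8)*5))**2 = (38 + (5 + 64 - 240))**2 = (38 - 171)**2 = (-133)**2 = 17689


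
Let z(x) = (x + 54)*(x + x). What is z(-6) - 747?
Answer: -1323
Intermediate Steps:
z(x) = 2*x*(54 + x) (z(x) = (54 + x)*(2*x) = 2*x*(54 + x))
z(-6) - 747 = 2*(-6)*(54 - 6) - 747 = 2*(-6)*48 - 747 = -576 - 747 = -1323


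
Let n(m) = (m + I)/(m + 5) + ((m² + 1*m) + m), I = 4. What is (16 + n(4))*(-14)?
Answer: -5152/9 ≈ -572.44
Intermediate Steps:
n(m) = m² + 2*m + (4 + m)/(5 + m) (n(m) = (m + 4)/(m + 5) + ((m² + 1*m) + m) = (4 + m)/(5 + m) + ((m² + m) + m) = (4 + m)/(5 + m) + ((m + m²) + m) = (4 + m)/(5 + m) + (m² + 2*m) = m² + 2*m + (4 + m)/(5 + m))
(16 + n(4))*(-14) = (16 + (4 + 4³ + 7*4² + 11*4)/(5 + 4))*(-14) = (16 + (4 + 64 + 7*16 + 44)/9)*(-14) = (16 + (4 + 64 + 112 + 44)/9)*(-14) = (16 + (⅑)*224)*(-14) = (16 + 224/9)*(-14) = (368/9)*(-14) = -5152/9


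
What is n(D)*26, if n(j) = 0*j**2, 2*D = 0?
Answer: 0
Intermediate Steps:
D = 0 (D = (1/2)*0 = 0)
n(j) = 0
n(D)*26 = 0*26 = 0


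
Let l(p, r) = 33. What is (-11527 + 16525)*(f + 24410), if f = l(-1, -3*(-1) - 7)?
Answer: 122166114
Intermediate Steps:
f = 33
(-11527 + 16525)*(f + 24410) = (-11527 + 16525)*(33 + 24410) = 4998*24443 = 122166114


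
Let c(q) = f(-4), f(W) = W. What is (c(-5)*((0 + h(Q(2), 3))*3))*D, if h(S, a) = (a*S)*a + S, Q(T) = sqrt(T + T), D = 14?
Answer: -3360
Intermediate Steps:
Q(T) = sqrt(2)*sqrt(T) (Q(T) = sqrt(2*T) = sqrt(2)*sqrt(T))
h(S, a) = S + S*a**2 (h(S, a) = (S*a)*a + S = S*a**2 + S = S + S*a**2)
c(q) = -4
(c(-5)*((0 + h(Q(2), 3))*3))*D = -4*(0 + (sqrt(2)*sqrt(2))*(1 + 3**2))*3*14 = -4*(0 + 2*(1 + 9))*3*14 = -4*(0 + 2*10)*3*14 = -4*(0 + 20)*3*14 = -80*3*14 = -4*60*14 = -240*14 = -3360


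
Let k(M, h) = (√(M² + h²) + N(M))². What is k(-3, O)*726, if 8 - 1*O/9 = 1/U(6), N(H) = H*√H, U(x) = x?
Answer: 7190667/2 - 6534*I*√6639 ≈ 3.5953e+6 - 5.3239e+5*I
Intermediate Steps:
N(H) = H^(3/2)
O = 141/2 (O = 72 - 9/6 = 72 - 9*⅙ = 72 - 3/2 = 141/2 ≈ 70.500)
k(M, h) = (M^(3/2) + √(M² + h²))² (k(M, h) = (√(M² + h²) + M^(3/2))² = (M^(3/2) + √(M² + h²))²)
k(-3, O)*726 = ((-3)^(3/2) + √((-3)² + (141/2)²))²*726 = (-3*I*√3 + √(9 + 19881/4))²*726 = (-3*I*√3 + √(19917/4))²*726 = (-3*I*√3 + 3*√2213/2)²*726 = (3*√2213/2 - 3*I*√3)²*726 = 726*(3*√2213/2 - 3*I*√3)²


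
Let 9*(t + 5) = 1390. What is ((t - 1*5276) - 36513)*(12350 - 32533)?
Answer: 7563700348/9 ≈ 8.4041e+8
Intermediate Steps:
t = 1345/9 (t = -5 + (⅑)*1390 = -5 + 1390/9 = 1345/9 ≈ 149.44)
((t - 1*5276) - 36513)*(12350 - 32533) = ((1345/9 - 1*5276) - 36513)*(12350 - 32533) = ((1345/9 - 5276) - 36513)*(-20183) = (-46139/9 - 36513)*(-20183) = -374756/9*(-20183) = 7563700348/9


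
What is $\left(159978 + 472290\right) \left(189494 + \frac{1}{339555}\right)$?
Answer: $\frac{13560807174099276}{113185} \approx 1.1981 \cdot 10^{11}$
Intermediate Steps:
$\left(159978 + 472290\right) \left(189494 + \frac{1}{339555}\right) = 632268 \left(189494 + \frac{1}{339555}\right) = 632268 \cdot \frac{64343635171}{339555} = \frac{13560807174099276}{113185}$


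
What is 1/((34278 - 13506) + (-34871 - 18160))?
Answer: -1/32259 ≈ -3.0999e-5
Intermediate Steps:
1/((34278 - 13506) + (-34871 - 18160)) = 1/(20772 - 53031) = 1/(-32259) = -1/32259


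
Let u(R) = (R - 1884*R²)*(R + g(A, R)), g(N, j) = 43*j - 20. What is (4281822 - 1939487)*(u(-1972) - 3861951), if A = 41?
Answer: 1489373156293981543855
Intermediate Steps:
g(N, j) = -20 + 43*j
u(R) = (-20 + 44*R)*(R - 1884*R²) (u(R) = (R - 1884*R²)*(R + (-20 + 43*R)) = (R - 1884*R²)*(-20 + 44*R) = (-20 + 44*R)*(R - 1884*R²))
(4281822 - 1939487)*(u(-1972) - 3861951) = (4281822 - 1939487)*(4*(-1972)*(-5 - 20724*(-1972)² + 9431*(-1972)) - 3861951) = 2342335*(4*(-1972)*(-5 - 20724*3888784 - 18597932) - 3861951) = 2342335*(4*(-1972)*(-5 - 80591159616 - 18597932) - 3861951) = 2342335*(4*(-1972)*(-80609757553) - 3861951) = 2342335*(635849767578064 - 3861951) = 2342335*635849763716113 = 1489373156293981543855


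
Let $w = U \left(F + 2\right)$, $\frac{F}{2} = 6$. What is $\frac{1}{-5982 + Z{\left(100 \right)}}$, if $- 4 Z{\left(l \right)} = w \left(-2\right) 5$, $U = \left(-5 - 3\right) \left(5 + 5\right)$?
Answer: $- \frac{1}{8782} \approx -0.00011387$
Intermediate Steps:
$F = 12$ ($F = 2 \cdot 6 = 12$)
$U = -80$ ($U = \left(-8\right) 10 = -80$)
$w = -1120$ ($w = - 80 \left(12 + 2\right) = \left(-80\right) 14 = -1120$)
$Z{\left(l \right)} = -2800$ ($Z{\left(l \right)} = - \frac{\left(-1120\right) \left(-2\right) 5}{4} = - \frac{2240 \cdot 5}{4} = \left(- \frac{1}{4}\right) 11200 = -2800$)
$\frac{1}{-5982 + Z{\left(100 \right)}} = \frac{1}{-5982 - 2800} = \frac{1}{-8782} = - \frac{1}{8782}$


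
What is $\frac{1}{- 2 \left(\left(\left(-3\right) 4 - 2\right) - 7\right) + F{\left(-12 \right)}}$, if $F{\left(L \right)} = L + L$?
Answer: $\frac{1}{18} \approx 0.055556$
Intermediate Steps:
$F{\left(L \right)} = 2 L$
$\frac{1}{- 2 \left(\left(\left(-3\right) 4 - 2\right) - 7\right) + F{\left(-12 \right)}} = \frac{1}{- 2 \left(\left(\left(-3\right) 4 - 2\right) - 7\right) + 2 \left(-12\right)} = \frac{1}{- 2 \left(\left(-12 - 2\right) - 7\right) - 24} = \frac{1}{- 2 \left(-14 - 7\right) - 24} = \frac{1}{\left(-2\right) \left(-21\right) - 24} = \frac{1}{42 - 24} = \frac{1}{18}$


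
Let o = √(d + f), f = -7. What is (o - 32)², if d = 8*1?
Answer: 961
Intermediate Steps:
d = 8
o = 1 (o = √(8 - 7) = √1 = 1)
(o - 32)² = (1 - 32)² = (-31)² = 961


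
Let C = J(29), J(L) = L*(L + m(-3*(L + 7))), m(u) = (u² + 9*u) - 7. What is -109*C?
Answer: -33866954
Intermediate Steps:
m(u) = -7 + u² + 9*u
J(L) = L*(-196 + (-21 - 3*L)² - 26*L) (J(L) = L*(L + (-7 + (-3*(L + 7))² + 9*(-3*(L + 7)))) = L*(L + (-7 + (-3*(7 + L))² + 9*(-3*(7 + L)))) = L*(L + (-7 + (-21 - 3*L)² + 9*(-21 - 3*L))) = L*(L + (-7 + (-21 - 3*L)² + (-189 - 27*L))) = L*(L + (-196 + (-21 - 3*L)² - 27*L)) = L*(-196 + (-21 - 3*L)² - 26*L))
C = 310706 (C = 29*(245 + 9*29² + 100*29) = 29*(245 + 9*841 + 2900) = 29*(245 + 7569 + 2900) = 29*10714 = 310706)
-109*C = -109*310706 = -33866954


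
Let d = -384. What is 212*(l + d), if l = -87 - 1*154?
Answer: -132500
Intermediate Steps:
l = -241 (l = -87 - 154 = -241)
212*(l + d) = 212*(-241 - 384) = 212*(-625) = -132500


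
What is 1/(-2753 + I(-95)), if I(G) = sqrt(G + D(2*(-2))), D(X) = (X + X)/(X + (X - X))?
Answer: -2753/7579102 - I*sqrt(93)/7579102 ≈ -0.00036324 - 1.2724e-6*I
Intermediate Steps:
D(X) = 2 (D(X) = (2*X)/(X + 0) = (2*X)/X = 2)
I(G) = sqrt(2 + G) (I(G) = sqrt(G + 2) = sqrt(2 + G))
1/(-2753 + I(-95)) = 1/(-2753 + sqrt(2 - 95)) = 1/(-2753 + sqrt(-93)) = 1/(-2753 + I*sqrt(93))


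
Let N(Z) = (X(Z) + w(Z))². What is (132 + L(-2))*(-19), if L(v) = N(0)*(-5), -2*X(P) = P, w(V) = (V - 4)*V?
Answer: -2508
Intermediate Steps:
w(V) = V*(-4 + V) (w(V) = (-4 + V)*V = V*(-4 + V))
X(P) = -P/2
N(Z) = (-Z/2 + Z*(-4 + Z))²
L(v) = 0 (L(v) = ((¼)*0²*(-9 + 2*0)²)*(-5) = ((¼)*0*(-9 + 0)²)*(-5) = ((¼)*0*(-9)²)*(-5) = ((¼)*0*81)*(-5) = 0*(-5) = 0)
(132 + L(-2))*(-19) = (132 + 0)*(-19) = 132*(-19) = -2508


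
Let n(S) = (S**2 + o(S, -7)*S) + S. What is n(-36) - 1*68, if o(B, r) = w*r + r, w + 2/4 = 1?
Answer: 1570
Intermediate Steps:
w = 1/2 (w = -1/2 + 1 = 1/2 ≈ 0.50000)
o(B, r) = 3*r/2 (o(B, r) = r/2 + r = 3*r/2)
n(S) = S**2 - 19*S/2 (n(S) = (S**2 + ((3/2)*(-7))*S) + S = (S**2 - 21*S/2) + S = S**2 - 19*S/2)
n(-36) - 1*68 = (1/2)*(-36)*(-19 + 2*(-36)) - 1*68 = (1/2)*(-36)*(-19 - 72) - 68 = (1/2)*(-36)*(-91) - 68 = 1638 - 68 = 1570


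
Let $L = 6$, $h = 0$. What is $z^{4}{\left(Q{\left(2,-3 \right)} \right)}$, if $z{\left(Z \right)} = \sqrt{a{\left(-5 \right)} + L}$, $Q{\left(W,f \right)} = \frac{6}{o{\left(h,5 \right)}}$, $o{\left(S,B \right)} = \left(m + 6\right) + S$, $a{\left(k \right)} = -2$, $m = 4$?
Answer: $16$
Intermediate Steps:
$o{\left(S,B \right)} = 10 + S$ ($o{\left(S,B \right)} = \left(4 + 6\right) + S = 10 + S$)
$Q{\left(W,f \right)} = \frac{3}{5}$ ($Q{\left(W,f \right)} = \frac{6}{10 + 0} = \frac{6}{10} = 6 \cdot \frac{1}{10} = \frac{3}{5}$)
$z{\left(Z \right)} = 2$ ($z{\left(Z \right)} = \sqrt{-2 + 6} = \sqrt{4} = 2$)
$z^{4}{\left(Q{\left(2,-3 \right)} \right)} = 2^{4} = 16$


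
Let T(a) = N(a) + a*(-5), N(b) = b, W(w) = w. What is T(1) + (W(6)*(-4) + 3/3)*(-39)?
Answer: 893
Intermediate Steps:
T(a) = -4*a (T(a) = a + a*(-5) = a - 5*a = -4*a)
T(1) + (W(6)*(-4) + 3/3)*(-39) = -4*1 + (6*(-4) + 3/3)*(-39) = -4 + (-24 + 3*(1/3))*(-39) = -4 + (-24 + 1)*(-39) = -4 - 23*(-39) = -4 + 897 = 893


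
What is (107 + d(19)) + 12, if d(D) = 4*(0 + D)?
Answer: 195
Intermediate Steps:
d(D) = 4*D
(107 + d(19)) + 12 = (107 + 4*19) + 12 = (107 + 76) + 12 = 183 + 12 = 195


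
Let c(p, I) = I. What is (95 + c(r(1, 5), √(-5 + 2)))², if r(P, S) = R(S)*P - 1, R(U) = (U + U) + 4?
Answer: (95 + I*√3)² ≈ 9022.0 + 329.09*I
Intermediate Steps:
R(U) = 4 + 2*U (R(U) = 2*U + 4 = 4 + 2*U)
r(P, S) = -1 + P*(4 + 2*S) (r(P, S) = (4 + 2*S)*P - 1 = P*(4 + 2*S) - 1 = -1 + P*(4 + 2*S))
(95 + c(r(1, 5), √(-5 + 2)))² = (95 + √(-5 + 2))² = (95 + √(-3))² = (95 + I*√3)²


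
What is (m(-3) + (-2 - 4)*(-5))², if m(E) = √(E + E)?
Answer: (30 + I*√6)² ≈ 894.0 + 146.97*I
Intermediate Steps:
m(E) = √2*√E (m(E) = √(2*E) = √2*√E)
(m(-3) + (-2 - 4)*(-5))² = (√2*√(-3) + (-2 - 4)*(-5))² = (√2*(I*√3) - 6*(-5))² = (I*√6 + 30)² = (30 + I*√6)²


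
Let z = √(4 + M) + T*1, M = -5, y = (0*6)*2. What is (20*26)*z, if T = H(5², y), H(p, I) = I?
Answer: 520*I ≈ 520.0*I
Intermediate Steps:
y = 0 (y = 0*2 = 0)
T = 0
z = I (z = √(4 - 5) + 0*1 = √(-1) + 0 = I + 0 = I ≈ 1.0*I)
(20*26)*z = (20*26)*I = 520*I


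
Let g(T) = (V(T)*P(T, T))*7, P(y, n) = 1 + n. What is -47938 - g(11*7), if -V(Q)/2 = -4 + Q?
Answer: 31778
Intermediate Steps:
V(Q) = 8 - 2*Q (V(Q) = -2*(-4 + Q) = 8 - 2*Q)
g(T) = 7*(1 + T)*(8 - 2*T) (g(T) = ((8 - 2*T)*(1 + T))*7 = ((1 + T)*(8 - 2*T))*7 = 7*(1 + T)*(8 - 2*T))
-47938 - g(11*7) = -47938 - (-14)*(1 + 11*7)*(-4 + 11*7) = -47938 - (-14)*(1 + 77)*(-4 + 77) = -47938 - (-14)*78*73 = -47938 - 1*(-79716) = -47938 + 79716 = 31778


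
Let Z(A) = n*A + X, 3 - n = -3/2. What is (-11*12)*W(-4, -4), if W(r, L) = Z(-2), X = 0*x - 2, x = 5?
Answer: 1452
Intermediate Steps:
n = 9/2 (n = 3 - (-3)/2 = 3 - 1*(-3/2) = 3 + 3/2 = 9/2 ≈ 4.5000)
X = -2 (X = 0*5 - 2 = 0 - 2 = -2)
Z(A) = -2 + 9*A/2 (Z(A) = 9*A/2 - 2 = -2 + 9*A/2)
W(r, L) = -11 (W(r, L) = -2 + (9/2)*(-2) = -2 - 9 = -11)
(-11*12)*W(-4, -4) = -11*12*(-11) = -132*(-11) = 1452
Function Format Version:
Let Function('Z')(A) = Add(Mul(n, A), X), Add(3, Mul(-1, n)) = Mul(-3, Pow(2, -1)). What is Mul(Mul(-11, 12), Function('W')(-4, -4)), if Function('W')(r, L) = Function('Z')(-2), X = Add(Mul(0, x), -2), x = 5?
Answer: 1452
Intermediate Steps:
n = Rational(9, 2) (n = Add(3, Mul(-1, Mul(-3, Pow(2, -1)))) = Add(3, Mul(-1, Mul(-3, Rational(1, 2)))) = Add(3, Mul(-1, Rational(-3, 2))) = Add(3, Rational(3, 2)) = Rational(9, 2) ≈ 4.5000)
X = -2 (X = Add(Mul(0, 5), -2) = Add(0, -2) = -2)
Function('Z')(A) = Add(-2, Mul(Rational(9, 2), A)) (Function('Z')(A) = Add(Mul(Rational(9, 2), A), -2) = Add(-2, Mul(Rational(9, 2), A)))
Function('W')(r, L) = -11 (Function('W')(r, L) = Add(-2, Mul(Rational(9, 2), -2)) = Add(-2, -9) = -11)
Mul(Mul(-11, 12), Function('W')(-4, -4)) = Mul(Mul(-11, 12), -11) = Mul(-132, -11) = 1452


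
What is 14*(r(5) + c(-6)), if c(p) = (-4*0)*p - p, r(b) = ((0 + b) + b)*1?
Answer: 224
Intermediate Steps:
r(b) = 2*b (r(b) = (b + b)*1 = (2*b)*1 = 2*b)
c(p) = -p (c(p) = 0*p - p = 0 - p = -p)
14*(r(5) + c(-6)) = 14*(2*5 - 1*(-6)) = 14*(10 + 6) = 14*16 = 224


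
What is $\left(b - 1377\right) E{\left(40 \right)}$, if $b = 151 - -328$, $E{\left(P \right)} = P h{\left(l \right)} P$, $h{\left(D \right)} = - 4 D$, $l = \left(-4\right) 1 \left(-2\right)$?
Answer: $45977600$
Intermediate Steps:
$l = 8$ ($l = \left(-4\right) \left(-2\right) = 8$)
$E{\left(P \right)} = - 32 P^{2}$ ($E{\left(P \right)} = P \left(\left(-4\right) 8\right) P = P \left(-32\right) P = - 32 P P = - 32 P^{2}$)
$b = 479$ ($b = 151 + 328 = 479$)
$\left(b - 1377\right) E{\left(40 \right)} = \left(479 - 1377\right) \left(- 32 \cdot 40^{2}\right) = - 898 \left(\left(-32\right) 1600\right) = \left(-898\right) \left(-51200\right) = 45977600$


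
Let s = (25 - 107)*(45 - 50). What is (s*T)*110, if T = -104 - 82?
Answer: -8388600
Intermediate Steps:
T = -186
s = 410 (s = -82*(-5) = 410)
(s*T)*110 = (410*(-186))*110 = -76260*110 = -8388600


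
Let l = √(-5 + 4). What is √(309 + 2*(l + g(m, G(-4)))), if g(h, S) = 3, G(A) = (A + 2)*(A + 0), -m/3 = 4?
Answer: √(315 + 2*I) ≈ 17.748 + 0.05634*I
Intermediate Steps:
m = -12 (m = -3*4 = -12)
l = I (l = √(-1) = I ≈ 1.0*I)
G(A) = A*(2 + A) (G(A) = (2 + A)*A = A*(2 + A))
√(309 + 2*(l + g(m, G(-4)))) = √(309 + 2*(I + 3)) = √(309 + 2*(3 + I)) = √(309 + (6 + 2*I)) = √(315 + 2*I)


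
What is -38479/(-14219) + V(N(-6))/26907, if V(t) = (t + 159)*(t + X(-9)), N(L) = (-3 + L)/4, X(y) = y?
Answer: 5388160721/2040483376 ≈ 2.6406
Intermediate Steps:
N(L) = -3/4 + L/4 (N(L) = (-3 + L)*(1/4) = -3/4 + L/4)
V(t) = (-9 + t)*(159 + t) (V(t) = (t + 159)*(t - 9) = (159 + t)*(-9 + t) = (-9 + t)*(159 + t))
-38479/(-14219) + V(N(-6))/26907 = -38479/(-14219) + (-1431 + (-3/4 + (1/4)*(-6))**2 + 150*(-3/4 + (1/4)*(-6)))/26907 = -38479*(-1/14219) + (-1431 + (-3/4 - 3/2)**2 + 150*(-3/4 - 3/2))*(1/26907) = 38479/14219 + (-1431 + (-9/4)**2 + 150*(-9/4))*(1/26907) = 38479/14219 + (-1431 + 81/16 - 675/2)*(1/26907) = 38479/14219 - 28215/16*1/26907 = 38479/14219 - 9405/143504 = 5388160721/2040483376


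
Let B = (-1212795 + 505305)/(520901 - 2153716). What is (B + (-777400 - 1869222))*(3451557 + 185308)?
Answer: -3143301245416633120/326563 ≈ -9.6254e+12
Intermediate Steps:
B = 141498/326563 (B = -707490/(-1632815) = -707490*(-1/1632815) = 141498/326563 ≈ 0.43329)
(B + (-777400 - 1869222))*(3451557 + 185308) = (141498/326563 + (-777400 - 1869222))*(3451557 + 185308) = (141498/326563 - 2646622)*3636865 = -864288678688/326563*3636865 = -3143301245416633120/326563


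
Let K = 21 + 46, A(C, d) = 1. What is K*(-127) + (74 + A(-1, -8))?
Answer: -8434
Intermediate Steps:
K = 67
K*(-127) + (74 + A(-1, -8)) = 67*(-127) + (74 + 1) = -8509 + 75 = -8434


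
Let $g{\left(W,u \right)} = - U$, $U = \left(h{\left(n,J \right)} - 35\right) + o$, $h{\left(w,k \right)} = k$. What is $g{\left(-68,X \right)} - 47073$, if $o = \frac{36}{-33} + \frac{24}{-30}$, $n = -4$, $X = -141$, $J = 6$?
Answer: $- \frac{2587316}{55} \approx -47042.0$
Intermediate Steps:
$o = - \frac{104}{55}$ ($o = 36 \left(- \frac{1}{33}\right) + 24 \left(- \frac{1}{30}\right) = - \frac{12}{11} - \frac{4}{5} = - \frac{104}{55} \approx -1.8909$)
$U = - \frac{1699}{55}$ ($U = \left(6 - 35\right) - \frac{104}{55} = -29 - \frac{104}{55} = - \frac{1699}{55} \approx -30.891$)
$g{\left(W,u \right)} = \frac{1699}{55}$ ($g{\left(W,u \right)} = \left(-1\right) \left(- \frac{1699}{55}\right) = \frac{1699}{55}$)
$g{\left(-68,X \right)} - 47073 = \frac{1699}{55} - 47073 = - \frac{2587316}{55}$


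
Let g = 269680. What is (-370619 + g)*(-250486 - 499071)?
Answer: 75659534023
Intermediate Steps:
(-370619 + g)*(-250486 - 499071) = (-370619 + 269680)*(-250486 - 499071) = -100939*(-749557) = 75659534023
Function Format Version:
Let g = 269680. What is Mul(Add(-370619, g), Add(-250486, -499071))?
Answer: 75659534023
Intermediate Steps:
Mul(Add(-370619, g), Add(-250486, -499071)) = Mul(Add(-370619, 269680), Add(-250486, -499071)) = Mul(-100939, -749557) = 75659534023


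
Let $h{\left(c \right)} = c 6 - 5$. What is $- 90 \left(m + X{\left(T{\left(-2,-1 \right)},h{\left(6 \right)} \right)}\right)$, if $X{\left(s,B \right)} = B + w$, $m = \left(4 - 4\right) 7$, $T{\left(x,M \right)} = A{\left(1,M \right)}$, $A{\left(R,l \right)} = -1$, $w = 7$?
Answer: $-3420$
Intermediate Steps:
$T{\left(x,M \right)} = -1$
$h{\left(c \right)} = -5 + 6 c$ ($h{\left(c \right)} = 6 c - 5 = -5 + 6 c$)
$m = 0$ ($m = 0 \cdot 7 = 0$)
$X{\left(s,B \right)} = 7 + B$ ($X{\left(s,B \right)} = B + 7 = 7 + B$)
$- 90 \left(m + X{\left(T{\left(-2,-1 \right)},h{\left(6 \right)} \right)}\right) = - 90 \left(0 + \left(7 + \left(-5 + 6 \cdot 6\right)\right)\right) = - 90 \left(0 + \left(7 + \left(-5 + 36\right)\right)\right) = - 90 \left(0 + \left(7 + 31\right)\right) = - 90 \left(0 + 38\right) = \left(-90\right) 38 = -3420$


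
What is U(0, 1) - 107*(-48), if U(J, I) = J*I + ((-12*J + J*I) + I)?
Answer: 5137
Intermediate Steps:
U(J, I) = I - 12*J + 2*I*J (U(J, I) = I*J + ((-12*J + I*J) + I) = I*J + (I - 12*J + I*J) = I - 12*J + 2*I*J)
U(0, 1) - 107*(-48) = (1 - 12*0 + 2*1*0) - 107*(-48) = (1 + 0 + 0) + 5136 = 1 + 5136 = 5137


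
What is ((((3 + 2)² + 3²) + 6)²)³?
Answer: 4096000000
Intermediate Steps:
((((3 + 2)² + 3²) + 6)²)³ = (((5² + 9) + 6)²)³ = (((25 + 9) + 6)²)³ = ((34 + 6)²)³ = (40²)³ = 1600³ = 4096000000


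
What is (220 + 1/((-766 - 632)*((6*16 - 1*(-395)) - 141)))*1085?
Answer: 3337025969/13980 ≈ 2.3870e+5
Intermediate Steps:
(220 + 1/((-766 - 632)*((6*16 - 1*(-395)) - 141)))*1085 = (220 + 1/(-1398*((96 + 395) - 141)))*1085 = (220 + 1/(-1398*(491 - 141)))*1085 = (220 + 1/(-1398*350))*1085 = (220 + 1/(-489300))*1085 = (220 - 1/489300)*1085 = (107645999/489300)*1085 = 3337025969/13980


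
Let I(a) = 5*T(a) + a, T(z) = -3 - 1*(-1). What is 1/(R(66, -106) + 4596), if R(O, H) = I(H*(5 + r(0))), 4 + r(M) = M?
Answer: 1/4480 ≈ 0.00022321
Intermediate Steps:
r(M) = -4 + M
T(z) = -2 (T(z) = -3 + 1 = -2)
I(a) = -10 + a (I(a) = 5*(-2) + a = -10 + a)
R(O, H) = -10 + H (R(O, H) = -10 + H*(5 + (-4 + 0)) = -10 + H*(5 - 4) = -10 + H*1 = -10 + H)
1/(R(66, -106) + 4596) = 1/((-10 - 106) + 4596) = 1/(-116 + 4596) = 1/4480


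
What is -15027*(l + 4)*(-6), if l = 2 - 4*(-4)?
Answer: 1983564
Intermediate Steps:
l = 18 (l = 2 + 16 = 18)
-15027*(l + 4)*(-6) = -15027*(18 + 4)*(-6) = -330594*(-6) = -15027*(-132) = 1983564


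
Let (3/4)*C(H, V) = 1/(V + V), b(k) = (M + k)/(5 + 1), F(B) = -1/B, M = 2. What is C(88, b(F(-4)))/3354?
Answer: 8/15093 ≈ 0.00053005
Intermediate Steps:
b(k) = 1/3 + k/6 (b(k) = (2 + k)/(5 + 1) = (2 + k)/6 = (2 + k)*(1/6) = 1/3 + k/6)
C(H, V) = 2/(3*V) (C(H, V) = 4/(3*(V + V)) = 4/(3*((2*V))) = 4*(1/(2*V))/3 = 2/(3*V))
C(88, b(F(-4)))/3354 = (2/(3*(1/3 + (-1/(-4))/6)))/3354 = (2/(3*(1/3 + (-1*(-1/4))/6)))*(1/3354) = (2/(3*(1/3 + (1/6)*(1/4))))*(1/3354) = (2/(3*(1/3 + 1/24)))*(1/3354) = (2/(3*(3/8)))*(1/3354) = ((2/3)*(8/3))*(1/3354) = (16/9)*(1/3354) = 8/15093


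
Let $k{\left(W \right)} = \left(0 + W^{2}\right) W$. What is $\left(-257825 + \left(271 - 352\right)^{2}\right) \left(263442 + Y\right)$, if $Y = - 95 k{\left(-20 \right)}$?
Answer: $-257154130688$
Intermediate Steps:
$k{\left(W \right)} = W^{3}$ ($k{\left(W \right)} = W^{2} W = W^{3}$)
$Y = 760000$ ($Y = - 95 \left(-20\right)^{3} = \left(-95\right) \left(-8000\right) = 760000$)
$\left(-257825 + \left(271 - 352\right)^{2}\right) \left(263442 + Y\right) = \left(-257825 + \left(271 - 352\right)^{2}\right) \left(263442 + 760000\right) = \left(-257825 + \left(-81\right)^{2}\right) 1023442 = \left(-257825 + 6561\right) 1023442 = \left(-251264\right) 1023442 = -257154130688$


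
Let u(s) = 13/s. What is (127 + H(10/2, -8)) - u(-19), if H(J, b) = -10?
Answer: 2236/19 ≈ 117.68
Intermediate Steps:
(127 + H(10/2, -8)) - u(-19) = (127 - 10) - 13/(-19) = 117 - 13*(-1)/19 = 117 - 1*(-13/19) = 117 + 13/19 = 2236/19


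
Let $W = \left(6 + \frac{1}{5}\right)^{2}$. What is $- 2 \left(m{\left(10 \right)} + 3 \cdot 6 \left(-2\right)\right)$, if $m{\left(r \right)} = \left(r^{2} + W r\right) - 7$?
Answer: $- \frac{4414}{5} \approx -882.8$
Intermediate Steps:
$W = \frac{961}{25}$ ($W = \left(6 + \frac{1}{5}\right)^{2} = \left(\frac{31}{5}\right)^{2} = \frac{961}{25} \approx 38.44$)
$m{\left(r \right)} = -7 + r^{2} + \frac{961 r}{25}$ ($m{\left(r \right)} = \left(r^{2} + \frac{961 r}{25}\right) - 7 = -7 + r^{2} + \frac{961 r}{25}$)
$- 2 \left(m{\left(10 \right)} + 3 \cdot 6 \left(-2\right)\right) = - 2 \left(\left(-7 + 10^{2} + \frac{961}{25} \cdot 10\right) + 3 \cdot 6 \left(-2\right)\right) = - 2 \left(\left(-7 + 100 + \frac{1922}{5}\right) + 18 \left(-2\right)\right) = - 2 \left(\frac{2387}{5} - 36\right) = \left(-2\right) \frac{2207}{5} = - \frac{4414}{5}$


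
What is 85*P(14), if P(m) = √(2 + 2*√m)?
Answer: 85*√(2 + 2*√14) ≈ 261.76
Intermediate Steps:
85*P(14) = 85*√(2 + 2*√14)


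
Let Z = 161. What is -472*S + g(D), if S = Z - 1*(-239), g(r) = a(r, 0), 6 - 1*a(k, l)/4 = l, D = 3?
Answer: -188776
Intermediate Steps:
a(k, l) = 24 - 4*l
g(r) = 24 (g(r) = 24 - 4*0 = 24 + 0 = 24)
S = 400 (S = 161 - 1*(-239) = 161 + 239 = 400)
-472*S + g(D) = -472*400 + 24 = -188800 + 24 = -188776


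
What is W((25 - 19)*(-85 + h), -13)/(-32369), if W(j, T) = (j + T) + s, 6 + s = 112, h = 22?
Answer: 285/32369 ≈ 0.0088047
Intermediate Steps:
s = 106 (s = -6 + 112 = 106)
W(j, T) = 106 + T + j (W(j, T) = (j + T) + 106 = (T + j) + 106 = 106 + T + j)
W((25 - 19)*(-85 + h), -13)/(-32369) = (106 - 13 + (25 - 19)*(-85 + 22))/(-32369) = (106 - 13 + 6*(-63))*(-1/32369) = (106 - 13 - 378)*(-1/32369) = -285*(-1/32369) = 285/32369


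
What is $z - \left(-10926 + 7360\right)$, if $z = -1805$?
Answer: $1761$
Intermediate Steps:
$z - \left(-10926 + 7360\right) = -1805 - \left(-10926 + 7360\right) = -1805 - -3566 = -1805 + 3566 = 1761$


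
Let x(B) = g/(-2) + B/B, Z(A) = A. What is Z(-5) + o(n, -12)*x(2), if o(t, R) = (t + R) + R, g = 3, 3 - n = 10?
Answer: 21/2 ≈ 10.500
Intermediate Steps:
n = -7 (n = 3 - 1*10 = 3 - 10 = -7)
o(t, R) = t + 2*R (o(t, R) = (R + t) + R = t + 2*R)
x(B) = -1/2 (x(B) = 3/(-2) + B/B = 3*(-1/2) + 1 = -3/2 + 1 = -1/2)
Z(-5) + o(n, -12)*x(2) = -5 + (-7 + 2*(-12))*(-1/2) = -5 + (-7 - 24)*(-1/2) = -5 - 31*(-1/2) = -5 + 31/2 = 21/2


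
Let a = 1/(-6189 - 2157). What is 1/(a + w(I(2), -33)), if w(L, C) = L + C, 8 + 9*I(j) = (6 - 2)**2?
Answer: -25038/804001 ≈ -0.031142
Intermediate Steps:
I(j) = 8/9 (I(j) = -8/9 + (6 - 2)**2/9 = -8/9 + (1/9)*4**2 = -8/9 + (1/9)*16 = -8/9 + 16/9 = 8/9)
w(L, C) = C + L
a = -1/8346 (a = 1/(-8346) = -1/8346 ≈ -0.00011982)
1/(a + w(I(2), -33)) = 1/(-1/8346 + (-33 + 8/9)) = 1/(-1/8346 - 289/9) = 1/(-804001/25038) = -25038/804001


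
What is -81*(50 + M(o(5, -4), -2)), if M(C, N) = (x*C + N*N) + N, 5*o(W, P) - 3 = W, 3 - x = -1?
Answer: -23652/5 ≈ -4730.4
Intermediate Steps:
x = 4 (x = 3 - 1*(-1) = 3 + 1 = 4)
o(W, P) = 3/5 + W/5
M(C, N) = N + N**2 + 4*C (M(C, N) = (4*C + N*N) + N = (4*C + N**2) + N = (N**2 + 4*C) + N = N + N**2 + 4*C)
-81*(50 + M(o(5, -4), -2)) = -81*(50 + (-2 + (-2)**2 + 4*(3/5 + (1/5)*5))) = -81*(50 + (-2 + 4 + 4*(3/5 + 1))) = -81*(50 + (-2 + 4 + 4*(8/5))) = -81*(50 + (-2 + 4 + 32/5)) = -81*(50 + 42/5) = -81*292/5 = -23652/5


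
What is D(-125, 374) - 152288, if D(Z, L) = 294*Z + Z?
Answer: -189163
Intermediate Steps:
D(Z, L) = 295*Z
D(-125, 374) - 152288 = 295*(-125) - 152288 = -36875 - 152288 = -189163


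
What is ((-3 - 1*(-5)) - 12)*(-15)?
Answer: 150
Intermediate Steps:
((-3 - 1*(-5)) - 12)*(-15) = ((-3 + 5) - 12)*(-15) = (2 - 12)*(-15) = -10*(-15) = 150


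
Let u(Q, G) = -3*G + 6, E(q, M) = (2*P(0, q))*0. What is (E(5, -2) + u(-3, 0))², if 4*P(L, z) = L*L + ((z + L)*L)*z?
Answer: 36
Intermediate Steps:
P(L, z) = L²/4 + L*z*(L + z)/4 (P(L, z) = (L*L + ((z + L)*L)*z)/4 = (L² + ((L + z)*L)*z)/4 = (L² + (L*(L + z))*z)/4 = (L² + L*z*(L + z))/4 = L²/4 + L*z*(L + z)/4)
E(q, M) = 0 (E(q, M) = (2*((¼)*0*(0 + q² + 0*q)))*0 = (2*((¼)*0*(0 + q² + 0)))*0 = (2*((¼)*0*q²))*0 = (2*0)*0 = 0*0 = 0)
u(Q, G) = 6 - 3*G
(E(5, -2) + u(-3, 0))² = (0 + (6 - 3*0))² = (0 + (6 + 0))² = (0 + 6)² = 6² = 36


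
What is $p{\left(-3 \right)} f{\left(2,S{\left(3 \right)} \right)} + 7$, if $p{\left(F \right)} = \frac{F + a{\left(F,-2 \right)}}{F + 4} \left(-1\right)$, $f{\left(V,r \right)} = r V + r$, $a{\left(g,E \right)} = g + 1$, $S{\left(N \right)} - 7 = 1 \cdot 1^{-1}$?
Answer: $127$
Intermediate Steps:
$S{\left(N \right)} = 8$ ($S{\left(N \right)} = 7 + 1 \cdot 1^{-1} = 7 + 1 \cdot 1 = 7 + 1 = 8$)
$a{\left(g,E \right)} = 1 + g$
$f{\left(V,r \right)} = r + V r$ ($f{\left(V,r \right)} = V r + r = r + V r$)
$p{\left(F \right)} = - \frac{1 + 2 F}{4 + F}$ ($p{\left(F \right)} = \frac{F + \left(1 + F\right)}{F + 4} \left(-1\right) = \frac{1 + 2 F}{4 + F} \left(-1\right) = - \frac{1 + 2 F}{4 + F}$)
$p{\left(-3 \right)} f{\left(2,S{\left(3 \right)} \right)} + 7 = \frac{-1 - -6}{4 - 3} \cdot 8 \left(1 + 2\right) + 7 = \frac{-1 + 6}{1} \cdot 8 \cdot 3 + 7 = 1 \cdot 5 \cdot 24 + 7 = 5 \cdot 24 + 7 = 120 + 7 = 127$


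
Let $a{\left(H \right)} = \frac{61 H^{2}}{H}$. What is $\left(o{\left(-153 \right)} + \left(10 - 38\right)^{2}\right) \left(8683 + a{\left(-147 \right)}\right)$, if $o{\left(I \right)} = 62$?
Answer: $-240264$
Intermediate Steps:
$a{\left(H \right)} = 61 H$
$\left(o{\left(-153 \right)} + \left(10 - 38\right)^{2}\right) \left(8683 + a{\left(-147 \right)}\right) = \left(62 + \left(10 - 38\right)^{2}\right) \left(8683 + 61 \left(-147\right)\right) = \left(62 + \left(-28\right)^{2}\right) \left(8683 - 8967\right) = \left(62 + 784\right) \left(-284\right) = 846 \left(-284\right) = -240264$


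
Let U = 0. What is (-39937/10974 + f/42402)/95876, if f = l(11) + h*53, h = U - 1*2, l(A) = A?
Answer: -47068089/1239249360668 ≈ -3.7981e-5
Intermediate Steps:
h = -2 (h = 0 - 1*2 = 0 - 2 = -2)
f = -95 (f = 11 - 2*53 = 11 - 106 = -95)
(-39937/10974 + f/42402)/95876 = (-39937/10974 - 95/42402)/95876 = (-39937*1/10974 - 95*1/42402)*(1/95876) = (-39937/10974 - 95/42402)*(1/95876) = -47068089/12925543*1/95876 = -47068089/1239249360668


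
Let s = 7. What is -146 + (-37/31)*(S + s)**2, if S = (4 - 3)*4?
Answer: -9003/31 ≈ -290.42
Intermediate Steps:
S = 4 (S = 1*4 = 4)
-146 + (-37/31)*(S + s)**2 = -146 + (-37/31)*(4 + 7)**2 = -146 - 37*1/31*11**2 = -146 - 37/31*121 = -146 - 4477/31 = -9003/31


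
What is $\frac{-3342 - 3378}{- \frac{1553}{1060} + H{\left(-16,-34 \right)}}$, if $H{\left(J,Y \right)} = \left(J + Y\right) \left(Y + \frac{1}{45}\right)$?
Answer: $- \frac{64108800}{16193423} \approx -3.9589$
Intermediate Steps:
$H{\left(J,Y \right)} = \left(\frac{1}{45} + Y\right) \left(J + Y\right)$ ($H{\left(J,Y \right)} = \left(J + Y\right) \left(Y + \frac{1}{45}\right) = \left(J + Y\right) \left(\frac{1}{45} + Y\right) = \left(\frac{1}{45} + Y\right) \left(J + Y\right)$)
$\frac{-3342 - 3378}{- \frac{1553}{1060} + H{\left(-16,-34 \right)}} = \frac{-3342 - 3378}{- \frac{1553}{1060} + \left(\left(-34\right)^{2} + \frac{1}{45} \left(-16\right) + \frac{1}{45} \left(-34\right) - -544\right)} = - \frac{6720}{\left(-1553\right) \frac{1}{1060} + \left(1156 - \frac{16}{45} - \frac{34}{45} + 544\right)} = - \frac{6720}{- \frac{1553}{1060} + \frac{15290}{9}} = - \frac{6720}{\frac{16193423}{9540}} = \left(-6720\right) \frac{9540}{16193423} = - \frac{64108800}{16193423}$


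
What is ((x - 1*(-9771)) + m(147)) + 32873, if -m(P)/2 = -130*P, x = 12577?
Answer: 93441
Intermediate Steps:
m(P) = 260*P (m(P) = -(-260)*P = 260*P)
((x - 1*(-9771)) + m(147)) + 32873 = ((12577 - 1*(-9771)) + 260*147) + 32873 = ((12577 + 9771) + 38220) + 32873 = (22348 + 38220) + 32873 = 60568 + 32873 = 93441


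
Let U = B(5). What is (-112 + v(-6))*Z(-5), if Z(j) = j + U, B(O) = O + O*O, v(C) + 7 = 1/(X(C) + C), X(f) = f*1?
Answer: -35725/12 ≈ -2977.1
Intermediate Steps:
X(f) = f
v(C) = -7 + 1/(2*C) (v(C) = -7 + 1/(C + C) = -7 + 1/(2*C))
B(O) = O + O²
U = 30 (U = 5*(1 + 5) = 5*6 = 30)
Z(j) = 30 + j (Z(j) = j + 30 = 30 + j)
(-112 + v(-6))*Z(-5) = (-112 + (-7 + (½)/(-6)))*(30 - 5) = (-112 + (-7 + (½)*(-⅙)))*25 = (-112 + (-7 - 1/12))*25 = (-112 - 85/12)*25 = -1429/12*25 = -35725/12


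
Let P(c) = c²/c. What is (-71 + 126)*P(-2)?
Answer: -110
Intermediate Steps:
P(c) = c
(-71 + 126)*P(-2) = (-71 + 126)*(-2) = 55*(-2) = -110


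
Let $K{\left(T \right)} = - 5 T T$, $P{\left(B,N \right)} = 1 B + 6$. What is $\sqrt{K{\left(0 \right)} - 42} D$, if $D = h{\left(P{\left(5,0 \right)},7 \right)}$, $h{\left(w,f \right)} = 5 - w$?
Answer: $- 6 i \sqrt{42} \approx - 38.884 i$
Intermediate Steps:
$P{\left(B,N \right)} = 6 + B$ ($P{\left(B,N \right)} = B + 6 = 6 + B$)
$K{\left(T \right)} = - 5 T^{2}$
$D = -6$ ($D = 5 - \left(6 + 5\right) = 5 - 11 = -6$)
$\sqrt{K{\left(0 \right)} - 42} D = \sqrt{- 5 \cdot 0^{2} - 42} \left(-6\right) = \sqrt{\left(-5\right) 0 - 42} \left(-6\right) = \sqrt{0 - 42} \left(-6\right) = \sqrt{-42} \left(-6\right) = i \sqrt{42} \left(-6\right) = - 6 i \sqrt{42}$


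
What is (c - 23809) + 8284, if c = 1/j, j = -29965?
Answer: -465206626/29965 ≈ -15525.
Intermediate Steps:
c = -1/29965 (c = 1/(-29965) = -1/29965 ≈ -3.3372e-5)
(c - 23809) + 8284 = (-1/29965 - 23809) + 8284 = -713436686/29965 + 8284 = -465206626/29965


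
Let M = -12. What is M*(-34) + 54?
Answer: 462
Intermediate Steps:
M*(-34) + 54 = -12*(-34) + 54 = 408 + 54 = 462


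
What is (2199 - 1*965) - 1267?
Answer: -33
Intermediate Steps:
(2199 - 1*965) - 1267 = (2199 - 965) - 1267 = 1234 - 1267 = -33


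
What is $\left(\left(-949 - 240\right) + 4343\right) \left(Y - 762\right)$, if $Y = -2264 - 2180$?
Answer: $-16419724$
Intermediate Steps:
$Y = -4444$
$\left(\left(-949 - 240\right) + 4343\right) \left(Y - 762\right) = \left(\left(-949 - 240\right) + 4343\right) \left(-4444 - 762\right) = \left(-1189 + 4343\right) \left(-5206\right) = 3154 \left(-5206\right) = -16419724$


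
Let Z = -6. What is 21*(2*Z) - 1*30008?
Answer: -30260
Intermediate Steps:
21*(2*Z) - 1*30008 = 21*(2*(-6)) - 1*30008 = 21*(-12) - 30008 = -252 - 30008 = -30260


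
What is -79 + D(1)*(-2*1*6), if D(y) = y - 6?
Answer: -19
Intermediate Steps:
D(y) = -6 + y
-79 + D(1)*(-2*1*6) = -79 + (-6 + 1)*(-2*1*6) = -79 - (-10)*6 = -79 - 5*(-12) = -79 + 60 = -19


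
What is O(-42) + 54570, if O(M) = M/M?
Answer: 54571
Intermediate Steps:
O(M) = 1
O(-42) + 54570 = 1 + 54570 = 54571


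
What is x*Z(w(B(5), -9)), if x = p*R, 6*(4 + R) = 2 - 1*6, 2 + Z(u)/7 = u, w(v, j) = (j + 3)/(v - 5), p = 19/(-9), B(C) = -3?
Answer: -4655/54 ≈ -86.204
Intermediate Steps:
p = -19/9 (p = 19*(-1/9) = -19/9 ≈ -2.1111)
w(v, j) = (3 + j)/(-5 + v)
Z(u) = -14 + 7*u
R = -14/3 (R = -4 + (2 - 1*6)/6 = -4 + (2 - 6)/6 = -4 + (1/6)*(-4) = -4 - 2/3 = -14/3 ≈ -4.6667)
x = 266/27 (x = -19/9*(-14/3) = 266/27 ≈ 9.8519)
x*Z(w(B(5), -9)) = 266*(-14 + 7*((3 - 9)/(-5 - 3)))/27 = 266*(-14 + 7*(-6/(-8)))/27 = 266*(-14 + 7*(-1/8*(-6)))/27 = 266*(-14 + 7*(3/4))/27 = 266*(-14 + 21/4)/27 = (266/27)*(-35/4) = -4655/54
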